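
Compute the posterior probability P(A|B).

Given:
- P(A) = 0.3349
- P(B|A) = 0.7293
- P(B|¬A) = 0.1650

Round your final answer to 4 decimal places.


Bayes' theorem: P(A|B) = P(B|A) × P(A) / P(B)

Step 1: Calculate P(B) using law of total probability
P(B) = P(B|A)P(A) + P(B|¬A)P(¬A)
     = 0.7293 × 0.3349 + 0.1650 × 0.6651
     = 0.24424257 + 0.10974150
     = 0.35398407

Step 2: Apply Bayes' theorem
P(A|B) = P(B|A) × P(A) / P(B)
       = 0.24424257 / 0.35398407
       = 0.6900


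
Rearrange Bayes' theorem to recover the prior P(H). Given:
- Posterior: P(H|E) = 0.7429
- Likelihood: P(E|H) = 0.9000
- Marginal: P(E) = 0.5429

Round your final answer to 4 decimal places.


From Bayes' theorem: P(H|E) = P(E|H) × P(H) / P(E)

Rearranging for P(H):
P(H) = P(H|E) × P(E) / P(E|H)
     = 0.7429 × 0.5429 / 0.9000
     = 0.40332041 / 0.9000
     = 0.4481


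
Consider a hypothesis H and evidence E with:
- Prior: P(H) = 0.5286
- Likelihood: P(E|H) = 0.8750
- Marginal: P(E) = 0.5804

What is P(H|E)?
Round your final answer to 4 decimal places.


Using Bayes' theorem:

P(H|E) = P(E|H) × P(H) / P(E)
       = 0.8750 × 0.5286 / 0.5804
       = 0.46252500 / 0.5804
       = 0.7969

The evidence strengthens our belief in H.
Prior: 0.5286 → Posterior: 0.7969


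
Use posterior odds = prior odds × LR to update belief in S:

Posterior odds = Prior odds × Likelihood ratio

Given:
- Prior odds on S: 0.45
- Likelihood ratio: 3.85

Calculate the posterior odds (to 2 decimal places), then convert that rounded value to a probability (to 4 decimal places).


Step 1: Calculate posterior odds
Posterior odds = Prior odds × LR
               = 0.45 × 3.85
               = 1.73

Step 2: Convert to probability
P(S|E) = Posterior odds / (1 + Posterior odds)
       = 1.73 / (1 + 1.73)
       = 1.73 / 2.73
       = 0.6337

The evidence increased P(S) from 0.3103 to 0.6337.


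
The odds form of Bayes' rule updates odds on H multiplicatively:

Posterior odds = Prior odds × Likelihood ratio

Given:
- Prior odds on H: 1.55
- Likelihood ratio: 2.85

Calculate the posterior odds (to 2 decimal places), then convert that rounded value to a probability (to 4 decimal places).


Step 1: Calculate posterior odds
Posterior odds = Prior odds × LR
               = 1.55 × 2.85
               = 4.42

Step 2: Convert to probability
P(H|E) = Posterior odds / (1 + Posterior odds)
       = 4.42 / (1 + 4.42)
       = 4.42 / 5.42
       = 0.8155

The evidence increased P(H) from 0.6078 to 0.8155.


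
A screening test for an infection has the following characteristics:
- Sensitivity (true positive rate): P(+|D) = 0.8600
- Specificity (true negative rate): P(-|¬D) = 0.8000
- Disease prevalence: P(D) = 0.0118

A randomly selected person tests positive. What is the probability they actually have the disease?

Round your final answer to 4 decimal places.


Let D = has disease, + = positive test

Given:
- P(D) = 0.0118 (prevalence)
- P(+|D) = 0.8600 (sensitivity)
- P(-|¬D) = 0.8000 (specificity)
- P(+|¬D) = 0.2000 (false positive rate = 1 - specificity)

Step 1: Find P(+)
P(+) = P(+|D)P(D) + P(+|¬D)P(¬D)
     = 0.8600 × 0.0118 + 0.2000 × 0.9882
     = 0.01014800 + 0.19764000
     = 0.20778800

Step 2: Apply Bayes' theorem for P(D|+)
P(D|+) = P(+|D)P(D) / P(+)
       = 0.01014800 / 0.20778800
       = 0.0488


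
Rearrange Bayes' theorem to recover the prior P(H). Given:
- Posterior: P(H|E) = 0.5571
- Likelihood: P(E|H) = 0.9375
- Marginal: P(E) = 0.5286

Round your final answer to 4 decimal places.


From Bayes' theorem: P(H|E) = P(E|H) × P(H) / P(E)

Rearranging for P(H):
P(H) = P(H|E) × P(E) / P(E|H)
     = 0.5571 × 0.5286 / 0.9375
     = 0.29448306 / 0.9375
     = 0.3141


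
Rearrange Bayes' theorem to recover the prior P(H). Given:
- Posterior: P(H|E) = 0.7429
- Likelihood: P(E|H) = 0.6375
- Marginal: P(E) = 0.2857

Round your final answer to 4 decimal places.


From Bayes' theorem: P(H|E) = P(E|H) × P(H) / P(E)

Rearranging for P(H):
P(H) = P(H|E) × P(E) / P(E|H)
     = 0.7429 × 0.2857 / 0.6375
     = 0.21224653 / 0.6375
     = 0.3329


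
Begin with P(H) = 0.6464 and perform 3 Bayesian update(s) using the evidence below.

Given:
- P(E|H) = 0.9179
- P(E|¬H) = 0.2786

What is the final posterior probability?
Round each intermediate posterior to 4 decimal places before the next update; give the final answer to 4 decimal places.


Sequential Bayesian updating:

Initial prior: P(H) = 0.6464

Update 1:
  P(E) = 0.9179 × 0.6464 + 0.2786 × 0.3536 = 0.59333056 + 0.09851296 = 0.69184352
  P(H|E) = 0.59333056 / 0.69184352 = 0.8576

Update 2:
  P(E) = 0.9179 × 0.8576 + 0.2786 × 0.1424 = 0.78719104 + 0.03967264 = 0.82686368
  P(H|E) = 0.78719104 / 0.82686368 = 0.9520

Update 3:
  P(E) = 0.9179 × 0.9520 + 0.2786 × 0.0480 = 0.87384080 + 0.01337280 = 0.88721360
  P(H|E) = 0.87384080 / 0.88721360 = 0.9849

Final posterior: 0.9849


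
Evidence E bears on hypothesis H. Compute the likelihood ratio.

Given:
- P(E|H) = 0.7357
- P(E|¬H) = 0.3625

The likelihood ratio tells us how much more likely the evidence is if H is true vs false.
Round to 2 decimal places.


Likelihood Ratio (LR) = P(E|H) / P(E|¬H)

LR = 0.7357 / 0.3625
   = 2.03

The evidence is 2.03 times more likely if H is true than if H is false.
Since LR > 1, the evidence supports H over ¬H.


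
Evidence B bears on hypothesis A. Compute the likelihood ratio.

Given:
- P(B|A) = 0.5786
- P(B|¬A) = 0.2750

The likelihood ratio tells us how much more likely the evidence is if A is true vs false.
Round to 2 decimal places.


Likelihood Ratio (LR) = P(B|A) / P(B|¬A)

LR = 0.5786 / 0.2750
   = 2.10

The evidence is 2.10 times more likely if A is true than if A is false.
Because LR exceeds 1, B is evidence for A.


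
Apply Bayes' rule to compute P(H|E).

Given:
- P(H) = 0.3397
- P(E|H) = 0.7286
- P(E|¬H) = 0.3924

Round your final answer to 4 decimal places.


Bayes' theorem: P(H|E) = P(E|H) × P(H) / P(E)

Step 1: Calculate P(E) using law of total probability
P(E) = P(E|H)P(H) + P(E|¬H)P(¬H)
     = 0.7286 × 0.3397 + 0.3924 × 0.6603
     = 0.24750542 + 0.25910172
     = 0.50660714

Step 2: Apply Bayes' theorem
P(H|E) = P(E|H) × P(H) / P(E)
       = 0.24750542 / 0.50660714
       = 0.4886


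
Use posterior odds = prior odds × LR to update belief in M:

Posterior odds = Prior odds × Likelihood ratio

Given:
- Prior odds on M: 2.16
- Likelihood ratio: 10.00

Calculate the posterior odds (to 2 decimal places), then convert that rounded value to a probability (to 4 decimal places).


Step 1: Calculate posterior odds
Posterior odds = Prior odds × LR
               = 2.16 × 10.00
               = 21.60

Step 2: Convert to probability
P(M|E) = Posterior odds / (1 + Posterior odds)
       = 21.60 / (1 + 21.60)
       = 21.60 / 22.60
       = 0.9558

The evidence increased P(M) from 0.6835 to 0.9558.


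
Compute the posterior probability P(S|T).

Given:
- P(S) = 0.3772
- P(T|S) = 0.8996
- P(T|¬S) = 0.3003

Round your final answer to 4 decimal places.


Bayes' theorem: P(S|T) = P(T|S) × P(S) / P(T)

Step 1: Calculate P(T) using law of total probability
P(T) = P(T|S)P(S) + P(T|¬S)P(¬S)
     = 0.8996 × 0.3772 + 0.3003 × 0.6228
     = 0.33932912 + 0.18702684
     = 0.52635596

Step 2: Apply Bayes' theorem
P(S|T) = P(T|S) × P(S) / P(T)
       = 0.33932912 / 0.52635596
       = 0.6447


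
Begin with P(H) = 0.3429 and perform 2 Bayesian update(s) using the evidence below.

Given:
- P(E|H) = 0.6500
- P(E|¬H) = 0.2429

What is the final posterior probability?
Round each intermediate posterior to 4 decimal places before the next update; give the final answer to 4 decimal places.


Sequential Bayesian updating:

Initial prior: P(H) = 0.3429

Update 1:
  P(E) = 0.6500 × 0.3429 + 0.2429 × 0.6571 = 0.22288500 + 0.15960959 = 0.38249459
  P(H|E) = 0.22288500 / 0.38249459 = 0.5827

Update 2:
  P(E) = 0.6500 × 0.5827 + 0.2429 × 0.4173 = 0.37875500 + 0.10136217 = 0.48011717
  P(H|E) = 0.37875500 / 0.48011717 = 0.7889

Final posterior: 0.7889


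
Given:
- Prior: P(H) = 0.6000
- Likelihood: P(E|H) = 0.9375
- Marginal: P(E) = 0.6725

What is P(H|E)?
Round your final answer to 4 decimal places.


Using Bayes' theorem:

P(H|E) = P(E|H) × P(H) / P(E)
       = 0.9375 × 0.6000 / 0.6725
       = 0.56250000 / 0.6725
       = 0.8364

The evidence strengthens our belief in H.
Prior: 0.6000 → Posterior: 0.8364


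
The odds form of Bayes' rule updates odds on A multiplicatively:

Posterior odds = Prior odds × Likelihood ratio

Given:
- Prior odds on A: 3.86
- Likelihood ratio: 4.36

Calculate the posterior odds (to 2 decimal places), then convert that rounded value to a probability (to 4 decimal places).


Step 1: Calculate posterior odds
Posterior odds = Prior odds × LR
               = 3.86 × 4.36
               = 16.83

Step 2: Convert to probability
P(A|E) = Posterior odds / (1 + Posterior odds)
       = 16.83 / (1 + 16.83)
       = 16.83 / 17.83
       = 0.9439

The evidence increased P(A) from 0.7942 to 0.9439.


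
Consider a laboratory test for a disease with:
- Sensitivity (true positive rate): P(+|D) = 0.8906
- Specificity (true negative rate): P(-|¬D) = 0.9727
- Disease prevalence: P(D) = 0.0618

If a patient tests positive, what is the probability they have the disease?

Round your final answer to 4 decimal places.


Let D = has disease, + = positive test

Given:
- P(D) = 0.0618 (prevalence)
- P(+|D) = 0.8906 (sensitivity)
- P(-|¬D) = 0.9727 (specificity)
- P(+|¬D) = 0.0273 (false positive rate = 1 - specificity)

Step 1: Find P(+)
P(+) = P(+|D)P(D) + P(+|¬D)P(¬D)
     = 0.8906 × 0.0618 + 0.0273 × 0.9382
     = 0.05503908 + 0.02561286
     = 0.08065194

Step 2: Apply Bayes' theorem for P(D|+)
P(D|+) = P(+|D)P(D) / P(+)
       = 0.05503908 / 0.08065194
       = 0.6824


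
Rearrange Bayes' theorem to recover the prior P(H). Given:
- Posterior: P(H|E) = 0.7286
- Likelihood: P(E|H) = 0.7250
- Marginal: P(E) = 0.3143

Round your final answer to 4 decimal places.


From Bayes' theorem: P(H|E) = P(E|H) × P(H) / P(E)

Rearranging for P(H):
P(H) = P(H|E) × P(E) / P(E|H)
     = 0.7286 × 0.3143 / 0.7250
     = 0.22899898 / 0.7250
     = 0.3159


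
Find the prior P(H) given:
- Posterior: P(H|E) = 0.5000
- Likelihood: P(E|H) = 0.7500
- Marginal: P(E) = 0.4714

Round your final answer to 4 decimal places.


From Bayes' theorem: P(H|E) = P(E|H) × P(H) / P(E)

Rearranging for P(H):
P(H) = P(H|E) × P(E) / P(E|H)
     = 0.5000 × 0.4714 / 0.7500
     = 0.23570000 / 0.7500
     = 0.3143


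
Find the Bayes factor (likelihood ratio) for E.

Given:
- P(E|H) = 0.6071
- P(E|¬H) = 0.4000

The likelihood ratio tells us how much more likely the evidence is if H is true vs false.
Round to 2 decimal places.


Likelihood Ratio (LR) = P(E|H) / P(E|¬H)

LR = 0.6071 / 0.4000
   = 1.52

The evidence is 1.52 times more likely if H is true than if H is false.
Since LR > 1, the evidence supports H over ¬H.


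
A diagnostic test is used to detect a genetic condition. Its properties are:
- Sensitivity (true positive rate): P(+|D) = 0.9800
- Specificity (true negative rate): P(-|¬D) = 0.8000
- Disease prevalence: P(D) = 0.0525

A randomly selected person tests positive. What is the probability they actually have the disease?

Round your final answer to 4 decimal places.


Let D = has disease, + = positive test

Given:
- P(D) = 0.0525 (prevalence)
- P(+|D) = 0.9800 (sensitivity)
- P(-|¬D) = 0.8000 (specificity)
- P(+|¬D) = 0.2000 (false positive rate = 1 - specificity)

Step 1: Find P(+)
P(+) = P(+|D)P(D) + P(+|¬D)P(¬D)
     = 0.9800 × 0.0525 + 0.2000 × 0.9475
     = 0.05145000 + 0.18950000
     = 0.24095000

Step 2: Apply Bayes' theorem for P(D|+)
P(D|+) = P(+|D)P(D) / P(+)
       = 0.05145000 / 0.24095000
       = 0.2135


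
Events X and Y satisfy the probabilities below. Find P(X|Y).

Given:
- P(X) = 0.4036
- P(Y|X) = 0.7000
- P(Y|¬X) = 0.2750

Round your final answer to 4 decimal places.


Bayes' theorem: P(X|Y) = P(Y|X) × P(X) / P(Y)

Step 1: Calculate P(Y) using law of total probability
P(Y) = P(Y|X)P(X) + P(Y|¬X)P(¬X)
     = 0.7000 × 0.4036 + 0.2750 × 0.5964
     = 0.28252000 + 0.16401000
     = 0.44653000

Step 2: Apply Bayes' theorem
P(X|Y) = P(Y|X) × P(X) / P(Y)
       = 0.28252000 / 0.44653000
       = 0.6327


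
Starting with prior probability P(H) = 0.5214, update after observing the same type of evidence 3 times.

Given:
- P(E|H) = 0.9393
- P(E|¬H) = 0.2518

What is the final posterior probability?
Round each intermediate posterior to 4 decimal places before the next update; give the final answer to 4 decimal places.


Sequential Bayesian updating:

Initial prior: P(H) = 0.5214

Update 1:
  P(E) = 0.9393 × 0.5214 + 0.2518 × 0.4786 = 0.48975102 + 0.12051148 = 0.61026250
  P(H|E) = 0.48975102 / 0.61026250 = 0.8025

Update 2:
  P(E) = 0.9393 × 0.8025 + 0.2518 × 0.1975 = 0.75378825 + 0.04973050 = 0.80351875
  P(H|E) = 0.75378825 / 0.80351875 = 0.9381

Update 3:
  P(E) = 0.9393 × 0.9381 + 0.2518 × 0.0619 = 0.88115733 + 0.01558642 = 0.89674375
  P(H|E) = 0.88115733 / 0.89674375 = 0.9826

Final posterior: 0.9826


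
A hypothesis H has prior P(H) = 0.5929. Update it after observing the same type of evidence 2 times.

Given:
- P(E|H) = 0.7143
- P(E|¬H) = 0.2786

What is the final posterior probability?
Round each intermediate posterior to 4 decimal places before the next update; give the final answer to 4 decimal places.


Sequential Bayesian updating:

Initial prior: P(H) = 0.5929

Update 1:
  P(E) = 0.7143 × 0.5929 + 0.2786 × 0.4071 = 0.42350847 + 0.11341806 = 0.53692653
  P(H|E) = 0.42350847 / 0.53692653 = 0.7888

Update 2:
  P(E) = 0.7143 × 0.7888 + 0.2786 × 0.2112 = 0.56343984 + 0.05884032 = 0.62228016
  P(H|E) = 0.56343984 / 0.62228016 = 0.9054

Final posterior: 0.9054


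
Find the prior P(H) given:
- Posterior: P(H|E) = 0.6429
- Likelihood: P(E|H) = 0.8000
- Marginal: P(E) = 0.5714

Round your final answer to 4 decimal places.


From Bayes' theorem: P(H|E) = P(E|H) × P(H) / P(E)

Rearranging for P(H):
P(H) = P(H|E) × P(E) / P(E|H)
     = 0.6429 × 0.5714 / 0.8000
     = 0.36735306 / 0.8000
     = 0.4592


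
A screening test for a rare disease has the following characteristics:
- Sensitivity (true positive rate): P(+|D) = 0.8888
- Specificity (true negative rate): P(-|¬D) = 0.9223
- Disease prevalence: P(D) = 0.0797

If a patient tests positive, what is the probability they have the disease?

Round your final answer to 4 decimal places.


Let D = has disease, + = positive test

Given:
- P(D) = 0.0797 (prevalence)
- P(+|D) = 0.8888 (sensitivity)
- P(-|¬D) = 0.9223 (specificity)
- P(+|¬D) = 0.0777 (false positive rate = 1 - specificity)

Step 1: Find P(+)
P(+) = P(+|D)P(D) + P(+|¬D)P(¬D)
     = 0.8888 × 0.0797 + 0.0777 × 0.9203
     = 0.07083736 + 0.07150731
     = 0.14234467

Step 2: Apply Bayes' theorem for P(D|+)
P(D|+) = P(+|D)P(D) / P(+)
       = 0.07083736 / 0.14234467
       = 0.4976


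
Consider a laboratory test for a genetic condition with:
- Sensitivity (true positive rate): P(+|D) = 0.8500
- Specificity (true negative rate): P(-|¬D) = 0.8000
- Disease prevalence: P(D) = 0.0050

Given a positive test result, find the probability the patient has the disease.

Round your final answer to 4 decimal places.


Let D = has disease, + = positive test

Given:
- P(D) = 0.0050 (prevalence)
- P(+|D) = 0.8500 (sensitivity)
- P(-|¬D) = 0.8000 (specificity)
- P(+|¬D) = 0.2000 (false positive rate = 1 - specificity)

Step 1: Find P(+)
P(+) = P(+|D)P(D) + P(+|¬D)P(¬D)
     = 0.8500 × 0.0050 + 0.2000 × 0.9950
     = 0.00425000 + 0.19900000
     = 0.20325000

Step 2: Apply Bayes' theorem for P(D|+)
P(D|+) = P(+|D)P(D) / P(+)
       = 0.00425000 / 0.20325000
       = 0.0209


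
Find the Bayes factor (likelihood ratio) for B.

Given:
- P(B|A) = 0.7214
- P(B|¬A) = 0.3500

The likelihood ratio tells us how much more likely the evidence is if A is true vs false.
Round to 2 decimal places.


Likelihood Ratio (LR) = P(B|A) / P(B|¬A)

LR = 0.7214 / 0.3500
   = 2.06

The evidence is 2.06 times more likely if A is true than if A is false.
LR > 1, so observing B raises the odds in favor of A.


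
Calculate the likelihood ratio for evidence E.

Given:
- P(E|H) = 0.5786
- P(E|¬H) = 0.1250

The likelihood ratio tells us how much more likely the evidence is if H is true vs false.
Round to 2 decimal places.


Likelihood Ratio (LR) = P(E|H) / P(E|¬H)

LR = 0.5786 / 0.1250
   = 4.63

The evidence is 4.63 times more likely if H is true than if H is false.
Since LR > 1, the evidence supports H over ¬H.


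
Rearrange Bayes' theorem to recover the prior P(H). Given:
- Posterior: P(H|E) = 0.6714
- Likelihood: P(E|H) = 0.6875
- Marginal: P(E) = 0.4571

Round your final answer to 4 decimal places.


From Bayes' theorem: P(H|E) = P(E|H) × P(H) / P(E)

Rearranging for P(H):
P(H) = P(H|E) × P(E) / P(E|H)
     = 0.6714 × 0.4571 / 0.6875
     = 0.30689694 / 0.6875
     = 0.4464


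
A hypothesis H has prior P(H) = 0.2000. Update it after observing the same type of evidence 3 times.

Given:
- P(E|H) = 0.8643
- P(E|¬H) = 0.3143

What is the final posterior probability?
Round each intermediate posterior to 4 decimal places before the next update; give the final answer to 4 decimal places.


Sequential Bayesian updating:

Initial prior: P(H) = 0.2000

Update 1:
  P(E) = 0.8643 × 0.2000 + 0.3143 × 0.8000 = 0.17286000 + 0.25144000 = 0.42430000
  P(H|E) = 0.17286000 / 0.42430000 = 0.4074

Update 2:
  P(E) = 0.8643 × 0.4074 + 0.3143 × 0.5926 = 0.35211582 + 0.18625418 = 0.53837000
  P(H|E) = 0.35211582 / 0.53837000 = 0.6540

Update 3:
  P(E) = 0.8643 × 0.6540 + 0.3143 × 0.3460 = 0.56525220 + 0.10874780 = 0.67400000
  P(H|E) = 0.56525220 / 0.67400000 = 0.8387

Final posterior: 0.8387


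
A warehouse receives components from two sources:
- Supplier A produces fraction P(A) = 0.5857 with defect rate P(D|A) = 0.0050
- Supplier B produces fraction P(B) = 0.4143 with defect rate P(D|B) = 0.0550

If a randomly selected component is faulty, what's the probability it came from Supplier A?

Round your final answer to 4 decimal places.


Let A = from Supplier A, D = faulty

Given:
- P(A) = 0.5857, P(B) = 0.4143
- P(D|A) = 0.0050, P(D|B) = 0.0550

Step 1: Find P(D)
P(D) = P(D|A)P(A) + P(D|B)P(B)
     = 0.0050 × 0.5857 + 0.0550 × 0.4143
     = 0.00292850 + 0.02278650
     = 0.02571500

Step 2: Apply Bayes' theorem
P(A|D) = P(D|A)P(A) / P(D)
       = 0.00292850 / 0.02571500
       = 0.1139


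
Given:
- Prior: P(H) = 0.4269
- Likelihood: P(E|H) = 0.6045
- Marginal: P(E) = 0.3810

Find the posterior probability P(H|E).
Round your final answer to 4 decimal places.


Using Bayes' theorem:

P(H|E) = P(E|H) × P(H) / P(E)
       = 0.6045 × 0.4269 / 0.3810
       = 0.25806105 / 0.3810
       = 0.6773

The evidence strengthens our belief in H.
Prior: 0.4269 → Posterior: 0.6773


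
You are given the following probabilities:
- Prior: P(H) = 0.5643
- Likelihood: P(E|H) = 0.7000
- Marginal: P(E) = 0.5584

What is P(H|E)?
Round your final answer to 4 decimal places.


Using Bayes' theorem:

P(H|E) = P(E|H) × P(H) / P(E)
       = 0.7000 × 0.5643 / 0.5584
       = 0.39501000 / 0.5584
       = 0.7074

The evidence strengthens our belief in H.
Prior: 0.5643 → Posterior: 0.7074


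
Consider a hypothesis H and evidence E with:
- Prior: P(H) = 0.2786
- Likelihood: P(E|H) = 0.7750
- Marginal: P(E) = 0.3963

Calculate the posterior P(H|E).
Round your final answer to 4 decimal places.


Using Bayes' theorem:

P(H|E) = P(E|H) × P(H) / P(E)
       = 0.7750 × 0.2786 / 0.3963
       = 0.21591500 / 0.3963
       = 0.5448

The evidence strengthens our belief in H.
Prior: 0.2786 → Posterior: 0.5448


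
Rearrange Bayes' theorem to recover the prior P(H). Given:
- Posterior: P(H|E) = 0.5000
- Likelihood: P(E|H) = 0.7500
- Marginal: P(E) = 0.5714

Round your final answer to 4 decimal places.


From Bayes' theorem: P(H|E) = P(E|H) × P(H) / P(E)

Rearranging for P(H):
P(H) = P(H|E) × P(E) / P(E|H)
     = 0.5000 × 0.5714 / 0.7500
     = 0.28570000 / 0.7500
     = 0.3809


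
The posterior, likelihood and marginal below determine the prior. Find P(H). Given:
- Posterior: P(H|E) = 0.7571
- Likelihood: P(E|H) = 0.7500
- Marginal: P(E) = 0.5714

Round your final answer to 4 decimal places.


From Bayes' theorem: P(H|E) = P(E|H) × P(H) / P(E)

Rearranging for P(H):
P(H) = P(H|E) × P(E) / P(E|H)
     = 0.7571 × 0.5714 / 0.7500
     = 0.43260694 / 0.7500
     = 0.5768


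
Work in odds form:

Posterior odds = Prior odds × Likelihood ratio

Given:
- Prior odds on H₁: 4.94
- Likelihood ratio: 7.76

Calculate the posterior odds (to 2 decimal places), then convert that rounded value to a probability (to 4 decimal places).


Step 1: Calculate posterior odds
Posterior odds = Prior odds × LR
               = 4.94 × 7.76
               = 38.33

Step 2: Convert to probability
P(H₁|E) = Posterior odds / (1 + Posterior odds)
       = 38.33 / (1 + 38.33)
       = 38.33 / 39.33
       = 0.9746

The evidence increased P(H₁) from 0.8316 to 0.9746.


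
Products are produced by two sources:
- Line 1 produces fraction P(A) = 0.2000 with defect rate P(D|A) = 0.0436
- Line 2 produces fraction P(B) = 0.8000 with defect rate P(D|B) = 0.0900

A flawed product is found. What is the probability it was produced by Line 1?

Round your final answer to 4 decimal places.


Let A = from Line 1, D = flawed

Given:
- P(A) = 0.2000, P(B) = 0.8000
- P(D|A) = 0.0436, P(D|B) = 0.0900

Step 1: Find P(D)
P(D) = P(D|A)P(A) + P(D|B)P(B)
     = 0.0436 × 0.2000 + 0.0900 × 0.8000
     = 0.00872000 + 0.07200000
     = 0.08072000

Step 2: Apply Bayes' theorem
P(A|D) = P(D|A)P(A) / P(D)
       = 0.00872000 / 0.08072000
       = 0.1080


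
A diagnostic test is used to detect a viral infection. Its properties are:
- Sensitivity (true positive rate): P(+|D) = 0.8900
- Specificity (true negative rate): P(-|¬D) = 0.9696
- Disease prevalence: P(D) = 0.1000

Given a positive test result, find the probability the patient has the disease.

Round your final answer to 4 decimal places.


Let D = has disease, + = positive test

Given:
- P(D) = 0.1000 (prevalence)
- P(+|D) = 0.8900 (sensitivity)
- P(-|¬D) = 0.9696 (specificity)
- P(+|¬D) = 0.0304 (false positive rate = 1 - specificity)

Step 1: Find P(+)
P(+) = P(+|D)P(D) + P(+|¬D)P(¬D)
     = 0.8900 × 0.1000 + 0.0304 × 0.9000
     = 0.08900000 + 0.02736000
     = 0.11636000

Step 2: Apply Bayes' theorem for P(D|+)
P(D|+) = P(+|D)P(D) / P(+)
       = 0.08900000 / 0.11636000
       = 0.7649


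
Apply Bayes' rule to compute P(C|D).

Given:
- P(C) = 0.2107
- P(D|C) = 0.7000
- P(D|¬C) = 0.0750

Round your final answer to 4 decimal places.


Bayes' theorem: P(C|D) = P(D|C) × P(C) / P(D)

Step 1: Calculate P(D) using law of total probability
P(D) = P(D|C)P(C) + P(D|¬C)P(¬C)
     = 0.7000 × 0.2107 + 0.0750 × 0.7893
     = 0.14749000 + 0.05919750
     = 0.20668750

Step 2: Apply Bayes' theorem
P(C|D) = P(D|C) × P(C) / P(D)
       = 0.14749000 / 0.20668750
       = 0.7136


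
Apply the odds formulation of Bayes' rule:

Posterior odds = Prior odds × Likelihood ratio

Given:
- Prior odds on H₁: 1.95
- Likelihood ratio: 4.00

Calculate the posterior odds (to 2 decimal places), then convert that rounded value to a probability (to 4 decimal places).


Step 1: Calculate posterior odds
Posterior odds = Prior odds × LR
               = 1.95 × 4.00
               = 7.80

Step 2: Convert to probability
P(H₁|E) = Posterior odds / (1 + Posterior odds)
       = 7.80 / (1 + 7.80)
       = 7.80 / 8.80
       = 0.8864

The evidence increased P(H₁) from 0.6610 to 0.8864.


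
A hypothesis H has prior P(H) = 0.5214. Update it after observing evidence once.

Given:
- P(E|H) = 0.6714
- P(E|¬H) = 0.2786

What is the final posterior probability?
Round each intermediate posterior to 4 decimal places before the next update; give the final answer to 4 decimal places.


Sequential Bayesian updating:

Initial prior: P(H) = 0.5214

Update 1:
  P(E) = 0.6714 × 0.5214 + 0.2786 × 0.4786 = 0.35006796 + 0.13333796 = 0.48340592
  P(H|E) = 0.35006796 / 0.48340592 = 0.7242

Final posterior: 0.7242


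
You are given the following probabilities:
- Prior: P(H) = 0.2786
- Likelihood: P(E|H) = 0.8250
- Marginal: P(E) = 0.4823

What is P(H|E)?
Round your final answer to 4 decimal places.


Using Bayes' theorem:

P(H|E) = P(E|H) × P(H) / P(E)
       = 0.8250 × 0.2786 / 0.4823
       = 0.22984500 / 0.4823
       = 0.4766

The evidence strengthens our belief in H.
Prior: 0.2786 → Posterior: 0.4766


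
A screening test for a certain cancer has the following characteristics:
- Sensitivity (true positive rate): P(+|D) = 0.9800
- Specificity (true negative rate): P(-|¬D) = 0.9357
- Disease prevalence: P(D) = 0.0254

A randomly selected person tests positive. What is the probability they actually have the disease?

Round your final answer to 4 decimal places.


Let D = has disease, + = positive test

Given:
- P(D) = 0.0254 (prevalence)
- P(+|D) = 0.9800 (sensitivity)
- P(-|¬D) = 0.9357 (specificity)
- P(+|¬D) = 0.0643 (false positive rate = 1 - specificity)

Step 1: Find P(+)
P(+) = P(+|D)P(D) + P(+|¬D)P(¬D)
     = 0.9800 × 0.0254 + 0.0643 × 0.9746
     = 0.02489200 + 0.06266678
     = 0.08755878

Step 2: Apply Bayes' theorem for P(D|+)
P(D|+) = P(+|D)P(D) / P(+)
       = 0.02489200 / 0.08755878
       = 0.2843


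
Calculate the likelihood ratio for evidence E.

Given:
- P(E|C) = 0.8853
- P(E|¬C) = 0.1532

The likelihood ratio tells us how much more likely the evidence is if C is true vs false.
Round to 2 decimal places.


Likelihood Ratio (LR) = P(E|C) / P(E|¬C)

LR = 0.8853 / 0.1532
   = 5.78

The evidence is 5.78 times more likely if C is true than if C is false.
Because LR exceeds 1, E is evidence for C.


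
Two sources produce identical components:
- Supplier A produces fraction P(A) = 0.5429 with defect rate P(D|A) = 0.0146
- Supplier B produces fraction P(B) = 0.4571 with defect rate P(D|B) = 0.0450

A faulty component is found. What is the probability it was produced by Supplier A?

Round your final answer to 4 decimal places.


Let A = from Supplier A, D = faulty

Given:
- P(A) = 0.5429, P(B) = 0.4571
- P(D|A) = 0.0146, P(D|B) = 0.0450

Step 1: Find P(D)
P(D) = P(D|A)P(A) + P(D|B)P(B)
     = 0.0146 × 0.5429 + 0.0450 × 0.4571
     = 0.00792634 + 0.02056950
     = 0.02849584

Step 2: Apply Bayes' theorem
P(A|D) = P(D|A)P(A) / P(D)
       = 0.00792634 / 0.02849584
       = 0.2782


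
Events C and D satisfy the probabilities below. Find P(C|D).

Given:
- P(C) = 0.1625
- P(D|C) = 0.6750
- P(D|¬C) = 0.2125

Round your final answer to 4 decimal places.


Bayes' theorem: P(C|D) = P(D|C) × P(C) / P(D)

Step 1: Calculate P(D) using law of total probability
P(D) = P(D|C)P(C) + P(D|¬C)P(¬C)
     = 0.6750 × 0.1625 + 0.2125 × 0.8375
     = 0.10968750 + 0.17796875
     = 0.28765625

Step 2: Apply Bayes' theorem
P(C|D) = P(D|C) × P(C) / P(D)
       = 0.10968750 / 0.28765625
       = 0.3813


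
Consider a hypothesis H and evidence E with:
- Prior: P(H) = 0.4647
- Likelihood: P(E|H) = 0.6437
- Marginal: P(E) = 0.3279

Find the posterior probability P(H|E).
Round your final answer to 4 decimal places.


Using Bayes' theorem:

P(H|E) = P(E|H) × P(H) / P(E)
       = 0.6437 × 0.4647 / 0.3279
       = 0.29912739 / 0.3279
       = 0.9123

The evidence strengthens our belief in H.
Prior: 0.4647 → Posterior: 0.9123


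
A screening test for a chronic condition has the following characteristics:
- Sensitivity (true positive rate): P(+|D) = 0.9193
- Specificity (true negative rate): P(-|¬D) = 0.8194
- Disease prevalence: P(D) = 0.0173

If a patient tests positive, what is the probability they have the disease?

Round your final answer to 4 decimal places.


Let D = has disease, + = positive test

Given:
- P(D) = 0.0173 (prevalence)
- P(+|D) = 0.9193 (sensitivity)
- P(-|¬D) = 0.8194 (specificity)
- P(+|¬D) = 0.1806 (false positive rate = 1 - specificity)

Step 1: Find P(+)
P(+) = P(+|D)P(D) + P(+|¬D)P(¬D)
     = 0.9193 × 0.0173 + 0.1806 × 0.9827
     = 0.01590389 + 0.17747562
     = 0.19337951

Step 2: Apply Bayes' theorem for P(D|+)
P(D|+) = P(+|D)P(D) / P(+)
       = 0.01590389 / 0.19337951
       = 0.0822


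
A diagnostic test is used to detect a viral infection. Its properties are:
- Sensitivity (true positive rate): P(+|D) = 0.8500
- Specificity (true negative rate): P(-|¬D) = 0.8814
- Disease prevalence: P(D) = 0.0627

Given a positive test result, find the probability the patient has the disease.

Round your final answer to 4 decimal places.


Let D = has disease, + = positive test

Given:
- P(D) = 0.0627 (prevalence)
- P(+|D) = 0.8500 (sensitivity)
- P(-|¬D) = 0.8814 (specificity)
- P(+|¬D) = 0.1186 (false positive rate = 1 - specificity)

Step 1: Find P(+)
P(+) = P(+|D)P(D) + P(+|¬D)P(¬D)
     = 0.8500 × 0.0627 + 0.1186 × 0.9373
     = 0.05329500 + 0.11116378
     = 0.16445878

Step 2: Apply Bayes' theorem for P(D|+)
P(D|+) = P(+|D)P(D) / P(+)
       = 0.05329500 / 0.16445878
       = 0.3241


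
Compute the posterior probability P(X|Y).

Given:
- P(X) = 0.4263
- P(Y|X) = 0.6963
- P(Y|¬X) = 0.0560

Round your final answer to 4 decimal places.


Bayes' theorem: P(X|Y) = P(Y|X) × P(X) / P(Y)

Step 1: Calculate P(Y) using law of total probability
P(Y) = P(Y|X)P(X) + P(Y|¬X)P(¬X)
     = 0.6963 × 0.4263 + 0.0560 × 0.5737
     = 0.29683269 + 0.03212720
     = 0.32895989

Step 2: Apply Bayes' theorem
P(X|Y) = P(Y|X) × P(X) / P(Y)
       = 0.29683269 / 0.32895989
       = 0.9023


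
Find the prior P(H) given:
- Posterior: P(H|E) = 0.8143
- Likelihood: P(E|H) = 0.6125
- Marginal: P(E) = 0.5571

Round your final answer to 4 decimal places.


From Bayes' theorem: P(H|E) = P(E|H) × P(H) / P(E)

Rearranging for P(H):
P(H) = P(H|E) × P(E) / P(E|H)
     = 0.8143 × 0.5571 / 0.6125
     = 0.45364653 / 0.6125
     = 0.7406


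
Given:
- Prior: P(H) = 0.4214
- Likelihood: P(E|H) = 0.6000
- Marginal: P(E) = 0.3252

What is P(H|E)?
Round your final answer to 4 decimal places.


Using Bayes' theorem:

P(H|E) = P(E|H) × P(H) / P(E)
       = 0.6000 × 0.4214 / 0.3252
       = 0.25284000 / 0.3252
       = 0.7775

The evidence strengthens our belief in H.
Prior: 0.4214 → Posterior: 0.7775


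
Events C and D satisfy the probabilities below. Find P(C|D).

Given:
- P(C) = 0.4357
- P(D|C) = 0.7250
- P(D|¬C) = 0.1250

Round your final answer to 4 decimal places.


Bayes' theorem: P(C|D) = P(D|C) × P(C) / P(D)

Step 1: Calculate P(D) using law of total probability
P(D) = P(D|C)P(C) + P(D|¬C)P(¬C)
     = 0.7250 × 0.4357 + 0.1250 × 0.5643
     = 0.31588250 + 0.07053750
     = 0.38642000

Step 2: Apply Bayes' theorem
P(C|D) = P(D|C) × P(C) / P(D)
       = 0.31588250 / 0.38642000
       = 0.8175


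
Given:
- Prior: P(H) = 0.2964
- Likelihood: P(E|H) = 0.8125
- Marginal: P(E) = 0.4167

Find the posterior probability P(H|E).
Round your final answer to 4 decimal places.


Using Bayes' theorem:

P(H|E) = P(E|H) × P(H) / P(E)
       = 0.8125 × 0.2964 / 0.4167
       = 0.24082500 / 0.4167
       = 0.5779

The evidence strengthens our belief in H.
Prior: 0.2964 → Posterior: 0.5779


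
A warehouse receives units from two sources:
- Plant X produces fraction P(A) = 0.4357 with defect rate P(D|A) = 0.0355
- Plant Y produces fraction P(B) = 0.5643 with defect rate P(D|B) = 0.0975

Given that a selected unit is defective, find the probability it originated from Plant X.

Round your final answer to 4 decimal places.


Let A = from Plant X, D = defective

Given:
- P(A) = 0.4357, P(B) = 0.5643
- P(D|A) = 0.0355, P(D|B) = 0.0975

Step 1: Find P(D)
P(D) = P(D|A)P(A) + P(D|B)P(B)
     = 0.0355 × 0.4357 + 0.0975 × 0.5643
     = 0.01546735 + 0.05501925
     = 0.07048660

Step 2: Apply Bayes' theorem
P(A|D) = P(D|A)P(A) / P(D)
       = 0.01546735 / 0.07048660
       = 0.2194


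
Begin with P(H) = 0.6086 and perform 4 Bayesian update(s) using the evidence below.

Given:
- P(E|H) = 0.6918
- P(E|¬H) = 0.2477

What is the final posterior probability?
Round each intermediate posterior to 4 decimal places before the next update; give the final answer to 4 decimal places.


Sequential Bayesian updating:

Initial prior: P(H) = 0.6086

Update 1:
  P(E) = 0.6918 × 0.6086 + 0.2477 × 0.3914 = 0.42102948 + 0.09694978 = 0.51797926
  P(H|E) = 0.42102948 / 0.51797926 = 0.8128

Update 2:
  P(E) = 0.6918 × 0.8128 + 0.2477 × 0.1872 = 0.56229504 + 0.04636944 = 0.60866448
  P(H|E) = 0.56229504 / 0.60866448 = 0.9238

Update 3:
  P(E) = 0.6918 × 0.9238 + 0.2477 × 0.0762 = 0.63908484 + 0.01887474 = 0.65795958
  P(H|E) = 0.63908484 / 0.65795958 = 0.9713

Update 4:
  P(E) = 0.6918 × 0.9713 + 0.2477 × 0.0287 = 0.67194534 + 0.00710899 = 0.67905433
  P(H|E) = 0.67194534 / 0.67905433 = 0.9895

Final posterior: 0.9895


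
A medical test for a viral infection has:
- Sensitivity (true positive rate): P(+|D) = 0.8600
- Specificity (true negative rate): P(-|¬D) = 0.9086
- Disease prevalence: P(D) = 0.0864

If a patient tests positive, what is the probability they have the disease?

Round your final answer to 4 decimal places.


Let D = has disease, + = positive test

Given:
- P(D) = 0.0864 (prevalence)
- P(+|D) = 0.8600 (sensitivity)
- P(-|¬D) = 0.9086 (specificity)
- P(+|¬D) = 0.0914 (false positive rate = 1 - specificity)

Step 1: Find P(+)
P(+) = P(+|D)P(D) + P(+|¬D)P(¬D)
     = 0.8600 × 0.0864 + 0.0914 × 0.9136
     = 0.07430400 + 0.08350304
     = 0.15780704

Step 2: Apply Bayes' theorem for P(D|+)
P(D|+) = P(+|D)P(D) / P(+)
       = 0.07430400 / 0.15780704
       = 0.4709


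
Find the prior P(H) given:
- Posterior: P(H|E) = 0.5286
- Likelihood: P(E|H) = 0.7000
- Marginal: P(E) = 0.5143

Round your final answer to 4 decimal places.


From Bayes' theorem: P(H|E) = P(E|H) × P(H) / P(E)

Rearranging for P(H):
P(H) = P(H|E) × P(E) / P(E|H)
     = 0.5286 × 0.5143 / 0.7000
     = 0.27185898 / 0.7000
     = 0.3884


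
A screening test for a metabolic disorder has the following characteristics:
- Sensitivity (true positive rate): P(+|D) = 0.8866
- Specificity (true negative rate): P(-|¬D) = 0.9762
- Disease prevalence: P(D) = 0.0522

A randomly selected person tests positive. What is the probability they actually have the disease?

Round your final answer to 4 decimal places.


Let D = has disease, + = positive test

Given:
- P(D) = 0.0522 (prevalence)
- P(+|D) = 0.8866 (sensitivity)
- P(-|¬D) = 0.9762 (specificity)
- P(+|¬D) = 0.0238 (false positive rate = 1 - specificity)

Step 1: Find P(+)
P(+) = P(+|D)P(D) + P(+|¬D)P(¬D)
     = 0.8866 × 0.0522 + 0.0238 × 0.9478
     = 0.04628052 + 0.02255764
     = 0.06883816

Step 2: Apply Bayes' theorem for P(D|+)
P(D|+) = P(+|D)P(D) / P(+)
       = 0.04628052 / 0.06883816
       = 0.6723


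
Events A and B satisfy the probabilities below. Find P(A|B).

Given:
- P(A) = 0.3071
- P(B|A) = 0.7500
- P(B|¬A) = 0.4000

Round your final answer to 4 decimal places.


Bayes' theorem: P(A|B) = P(B|A) × P(A) / P(B)

Step 1: Calculate P(B) using law of total probability
P(B) = P(B|A)P(A) + P(B|¬A)P(¬A)
     = 0.7500 × 0.3071 + 0.4000 × 0.6929
     = 0.23032500 + 0.27716000
     = 0.50748500

Step 2: Apply Bayes' theorem
P(A|B) = P(B|A) × P(A) / P(B)
       = 0.23032500 / 0.50748500
       = 0.4539


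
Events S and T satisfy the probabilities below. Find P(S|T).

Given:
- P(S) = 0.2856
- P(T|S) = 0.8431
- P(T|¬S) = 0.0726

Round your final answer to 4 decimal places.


Bayes' theorem: P(S|T) = P(T|S) × P(S) / P(T)

Step 1: Calculate P(T) using law of total probability
P(T) = P(T|S)P(S) + P(T|¬S)P(¬S)
     = 0.8431 × 0.2856 + 0.0726 × 0.7144
     = 0.24078936 + 0.05186544
     = 0.29265480

Step 2: Apply Bayes' theorem
P(S|T) = P(T|S) × P(S) / P(T)
       = 0.24078936 / 0.29265480
       = 0.8228


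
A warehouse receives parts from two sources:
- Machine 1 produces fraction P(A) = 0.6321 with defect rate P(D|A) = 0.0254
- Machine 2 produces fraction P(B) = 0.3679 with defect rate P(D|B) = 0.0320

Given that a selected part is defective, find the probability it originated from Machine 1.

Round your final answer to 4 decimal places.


Let A = from Machine 1, D = defective

Given:
- P(A) = 0.6321, P(B) = 0.3679
- P(D|A) = 0.0254, P(D|B) = 0.0320

Step 1: Find P(D)
P(D) = P(D|A)P(A) + P(D|B)P(B)
     = 0.0254 × 0.6321 + 0.0320 × 0.3679
     = 0.01605534 + 0.01177280
     = 0.02782814

Step 2: Apply Bayes' theorem
P(A|D) = P(D|A)P(A) / P(D)
       = 0.01605534 / 0.02782814
       = 0.5769


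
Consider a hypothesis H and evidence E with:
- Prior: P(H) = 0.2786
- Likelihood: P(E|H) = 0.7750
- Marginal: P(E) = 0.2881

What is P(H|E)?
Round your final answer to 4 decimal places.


Using Bayes' theorem:

P(H|E) = P(E|H) × P(H) / P(E)
       = 0.7750 × 0.2786 / 0.2881
       = 0.21591500 / 0.2881
       = 0.7494

The evidence strengthens our belief in H.
Prior: 0.2786 → Posterior: 0.7494


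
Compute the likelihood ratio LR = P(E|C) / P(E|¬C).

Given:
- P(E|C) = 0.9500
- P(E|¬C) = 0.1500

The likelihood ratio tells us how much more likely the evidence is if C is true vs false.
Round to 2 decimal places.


Likelihood Ratio (LR) = P(E|C) / P(E|¬C)

LR = 0.9500 / 0.1500
   = 6.33

The evidence is 6.33 times more likely if C is true than if C is false.
LR > 1, so observing E raises the odds in favor of C.


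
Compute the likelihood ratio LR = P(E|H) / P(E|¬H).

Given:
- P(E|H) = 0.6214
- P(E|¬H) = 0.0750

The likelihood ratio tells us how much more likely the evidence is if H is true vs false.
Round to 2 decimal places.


Likelihood Ratio (LR) = P(E|H) / P(E|¬H)

LR = 0.6214 / 0.0750
   = 8.29

The evidence is 8.29 times more likely if H is true than if H is false.
Since LR > 1, the evidence supports H over ¬H.


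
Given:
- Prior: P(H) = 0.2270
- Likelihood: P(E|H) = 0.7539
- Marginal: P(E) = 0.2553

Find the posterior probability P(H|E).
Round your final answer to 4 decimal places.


Using Bayes' theorem:

P(H|E) = P(E|H) × P(H) / P(E)
       = 0.7539 × 0.2270 / 0.2553
       = 0.17113530 / 0.2553
       = 0.6703

The evidence strengthens our belief in H.
Prior: 0.2270 → Posterior: 0.6703


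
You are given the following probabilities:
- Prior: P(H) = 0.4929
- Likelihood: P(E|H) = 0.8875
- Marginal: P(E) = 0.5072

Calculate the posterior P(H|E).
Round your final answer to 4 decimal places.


Using Bayes' theorem:

P(H|E) = P(E|H) × P(H) / P(E)
       = 0.8875 × 0.4929 / 0.5072
       = 0.43744875 / 0.5072
       = 0.8625

The evidence strengthens our belief in H.
Prior: 0.4929 → Posterior: 0.8625


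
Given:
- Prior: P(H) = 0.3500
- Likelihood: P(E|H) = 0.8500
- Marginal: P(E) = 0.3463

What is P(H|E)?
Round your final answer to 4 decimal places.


Using Bayes' theorem:

P(H|E) = P(E|H) × P(H) / P(E)
       = 0.8500 × 0.3500 / 0.3463
       = 0.29750000 / 0.3463
       = 0.8591

The evidence strengthens our belief in H.
Prior: 0.3500 → Posterior: 0.8591


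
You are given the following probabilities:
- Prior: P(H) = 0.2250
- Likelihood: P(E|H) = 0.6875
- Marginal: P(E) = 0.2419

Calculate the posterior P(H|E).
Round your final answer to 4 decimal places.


Using Bayes' theorem:

P(H|E) = P(E|H) × P(H) / P(E)
       = 0.6875 × 0.2250 / 0.2419
       = 0.15468750 / 0.2419
       = 0.6395

The evidence strengthens our belief in H.
Prior: 0.2250 → Posterior: 0.6395


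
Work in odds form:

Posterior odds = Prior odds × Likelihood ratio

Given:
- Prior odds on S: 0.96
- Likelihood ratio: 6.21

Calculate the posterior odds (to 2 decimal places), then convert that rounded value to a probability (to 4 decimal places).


Step 1: Calculate posterior odds
Posterior odds = Prior odds × LR
               = 0.96 × 6.21
               = 5.96

Step 2: Convert to probability
P(S|E) = Posterior odds / (1 + Posterior odds)
       = 5.96 / (1 + 5.96)
       = 5.96 / 6.96
       = 0.8563

The evidence increased P(S) from 0.4898 to 0.8563.


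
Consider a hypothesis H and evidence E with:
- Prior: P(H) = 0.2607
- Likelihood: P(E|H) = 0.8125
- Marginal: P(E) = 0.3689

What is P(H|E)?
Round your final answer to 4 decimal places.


Using Bayes' theorem:

P(H|E) = P(E|H) × P(H) / P(E)
       = 0.8125 × 0.2607 / 0.3689
       = 0.21181875 / 0.3689
       = 0.5742

The evidence strengthens our belief in H.
Prior: 0.2607 → Posterior: 0.5742
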